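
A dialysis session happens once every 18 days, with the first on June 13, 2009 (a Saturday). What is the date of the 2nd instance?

The 2nd occurrence is 1 interval after the first: 1 × 18 = 18 days after June 13, 2009.
June has 30 days — 17 days to the end of June leaves 1.
1 day into July → July 1, 2009.

July 1, 2009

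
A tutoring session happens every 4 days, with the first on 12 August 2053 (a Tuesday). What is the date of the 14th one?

3 October 2053

The 14th occurrence is 13 intervals after the first: 13 × 4 = 52 days after 12 August 2053.
August has 31 days — 19 days to the end of August leaves 33.
September has 30 days (3 left).
3 days into October → 3 October 2053.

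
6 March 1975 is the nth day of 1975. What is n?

65

Days in months before March: 31 + 28 = 59.
Plus 6 days into March → day 65.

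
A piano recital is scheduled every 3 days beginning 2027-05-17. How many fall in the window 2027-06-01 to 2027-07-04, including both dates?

Occurrences land 3·i days after 2027-05-17 for i = 0, 1, 2, …
2027-06-01 is 15 days after the start; 15 ÷ 3 = 5 remainder 0. First occurrence in the window: #6 on 2027-06-01 (5×3 = 15 days in).
2027-07-04 is 48 days after the start; 48 ÷ 3 = 16 remainder 0. Last occurrence in the window: #17 on 2027-07-04.
Occurrences #6 through #17: 12 in total.

12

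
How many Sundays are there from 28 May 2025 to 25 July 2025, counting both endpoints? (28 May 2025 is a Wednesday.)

28 May 2025 is a Wednesday; the first Sunday on or after it is 1 June 2025 (4 days later).
From 1 June 2025 to 25 July 2025: 29 + 25 = 54 days (rest of June, July).
54 ÷ 7 = 7 full weeks with remainder 5, so 7 more Sundays after the first → 8.

8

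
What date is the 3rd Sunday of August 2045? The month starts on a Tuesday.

August 2045 begins on a Tuesday, so the first Sunday is August 6 (5 days later).
The 3rd Sunday is 2 weeks later: 6 + 14 = 20.

August 20, 2045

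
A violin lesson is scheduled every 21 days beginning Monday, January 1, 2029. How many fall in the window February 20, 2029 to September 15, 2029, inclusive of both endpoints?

10

Occurrences land 21·i days after January 1, 2029 for i = 0, 1, 2, …
February 20, 2029 is 50 days after the start; 50 ÷ 21 = 2 remainder 8; since the remainder is 8, round up to i = 3. First occurrence in the window: #4 on March 5, 2029 (3×21 = 63 days in).
September 15, 2029 is 257 days after the start; 257 ÷ 21 = 12 remainder 5. Last occurrence in the window: #13 on September 10, 2029.
Occurrences #4 through #13: 10 in total.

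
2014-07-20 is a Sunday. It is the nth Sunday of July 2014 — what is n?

3rd

Day 20 falls in week ⌈20/7⌉ of the month.
Days 1–7 hold the 1st Sunday, 8–14 the 2nd, 15–21 the 3rd, 22–28 the 4th, 29–31 the 5th.
20 is in the range for the 3rd.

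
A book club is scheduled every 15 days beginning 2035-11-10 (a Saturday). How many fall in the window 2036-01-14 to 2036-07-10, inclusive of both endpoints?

Occurrences land 15·i days after 2035-11-10 for i = 0, 1, 2, …
2036-01-14 is 65 days after the start; 65 ÷ 15 = 4 remainder 5; since the remainder is 5, round up to i = 5. First occurrence in the window: #6 on 2036-01-24 (5×15 = 75 days in).
2036-07-10 is 243 days after the start; 243 ÷ 15 = 16 remainder 3. Last occurrence in the window: #17 on 2036-07-07.
Occurrences #6 through #17: 12 in total.

12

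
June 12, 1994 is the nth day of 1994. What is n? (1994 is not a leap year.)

Days in months before June: 31 + 28 + 31 + 30 + 31 = 151.
Plus 12 days into June → day 163.

163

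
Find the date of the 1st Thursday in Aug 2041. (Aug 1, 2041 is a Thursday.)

Aug 2041 begins on a Thursday, so the first Thursday is Aug 1.

Aug 1, 2041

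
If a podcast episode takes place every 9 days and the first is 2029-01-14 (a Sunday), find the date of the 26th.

The 26th occurrence is 25 intervals after the first: 25 × 9 = 225 days after 2029-01-14.
January has 31 days — 17 days to the end of January leaves 208.
February has 28 days (180 left).
March has 31 days (149 left).
April has 30 days (119 left).
May has 31 days (88 left).
June has 30 days (58 left).
July has 31 days (27 left).
27 days into August → 2029-08-27.

2029-08-27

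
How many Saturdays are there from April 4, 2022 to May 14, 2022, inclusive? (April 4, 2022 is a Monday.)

6

April 4, 2022 is a Monday; the first Saturday on or after it is April 9, 2022 (5 days later).
From April 9, 2022 to May 14, 2022: 21 + 14 = 35 days (rest of April, May).
35 ÷ 7 = 5 full weeks with remainder 0, so 5 more Saturdays after the first → 6.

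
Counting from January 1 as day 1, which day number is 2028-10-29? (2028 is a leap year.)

303

Days in months before October: 31 + 29 + 31 + 30 + 31 + 30 + 31 + 31 + 30 = 274.
Plus 29 days into October → day 303.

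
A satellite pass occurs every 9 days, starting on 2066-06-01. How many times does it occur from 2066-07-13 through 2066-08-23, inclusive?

5

Occurrences land 9·i days after 2066-06-01 for i = 0, 1, 2, …
2066-07-13 is 42 days after the start; 42 ÷ 9 = 4 remainder 6; since the remainder is 6, round up to i = 5. First occurrence in the window: #6 on 2066-07-16 (5×9 = 45 days in).
2066-08-23 is 83 days after the start; 83 ÷ 9 = 9 remainder 2. Last occurrence in the window: #10 on 2066-08-21.
Occurrences #6 through #10: 5 in total.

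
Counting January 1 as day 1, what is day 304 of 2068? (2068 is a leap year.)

30 October 2068

January has 31 days (304 − 31 = 273 remain).
February has 29 days (273 − 29 = 244 remain).
March has 31 days (244 − 31 = 213 remain).
April has 30 days (213 − 30 = 183 remain).
May has 31 days (183 − 31 = 152 remain).
June has 30 days (152 − 30 = 122 remain).
July has 31 days (122 − 31 = 91 remain).
August has 31 days (91 − 31 = 60 remain).
September has 30 days (60 − 30 = 30 remain).
30 into October → October 30.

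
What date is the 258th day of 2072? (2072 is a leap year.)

September 14, 2072

January has 31 days (258 − 31 = 227 remain).
February has 29 days (227 − 29 = 198 remain).
March has 31 days (198 − 31 = 167 remain).
April has 30 days (167 − 30 = 137 remain).
May has 31 days (137 − 31 = 106 remain).
June has 30 days (106 − 30 = 76 remain).
July has 31 days (76 − 31 = 45 remain).
August has 31 days (45 − 31 = 14 remain).
14 into September → September 14.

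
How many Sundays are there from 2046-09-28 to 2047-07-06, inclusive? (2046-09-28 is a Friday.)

2046-09-28 is a Friday; the first Sunday on or after it is 2046-09-30 (2 days later).
From 2046-09-30 to 2047-07-06: 0 + 31 + 30 + 31 + 31 + 28 + 31 + 30 + 31 + 30 + 6 = 279 days (rest of September, October, November, December, January, February, March, April, May, June, July).
279 ÷ 7 = 39 full weeks with remainder 6, so 39 more Sundays after the first → 40.

40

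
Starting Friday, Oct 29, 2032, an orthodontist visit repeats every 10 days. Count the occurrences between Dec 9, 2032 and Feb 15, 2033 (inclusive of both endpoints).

Occurrences land 10·i days after Oct 29, 2032 for i = 0, 1, 2, …
Dec 9, 2032 is 41 days after the start; 41 ÷ 10 = 4 remainder 1; since the remainder is 1, round up to i = 5. First occurrence in the window: #6 on Dec 18, 2032 (5×10 = 50 days in).
Feb 15, 2033 is 109 days after the start; 109 ÷ 10 = 10 remainder 9. Last occurrence in the window: #11 on Feb 6, 2033.
Occurrences #6 through #11: 6 in total.

6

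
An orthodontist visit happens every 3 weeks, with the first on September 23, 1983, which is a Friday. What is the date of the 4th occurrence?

The 4th occurrence is 3 intervals after the first: 3 × 21 = 63 days after September 23, 1983.
September has 30 days — 7 days to the end of September leaves 56.
October has 31 days (25 left).
25 days into November → November 25, 1983.

November 25, 1983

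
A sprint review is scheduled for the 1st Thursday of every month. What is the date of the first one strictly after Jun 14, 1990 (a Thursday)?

Jun 1990 starts on a Friday, so its 1st Thursday is Jun 7, 1990 (6 days in).
That is not after Jun 14, 1990, so look at Jul 1990.
Jul 1990 starts on a Sunday, so its 1st Thursday is Jul 5, 1990 (4 days in).

Jul 5, 1990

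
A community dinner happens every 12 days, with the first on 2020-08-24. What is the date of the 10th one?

2020-12-10

The 10th occurrence is 9 intervals after the first: 9 × 12 = 108 days after 2020-08-24.
August has 31 days — 7 days to the end of August leaves 101.
September has 30 days (71 left).
October has 31 days (40 left).
November has 30 days (10 left).
10 days into December → 2020-12-10.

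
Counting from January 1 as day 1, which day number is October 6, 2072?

Days in months before October: 31 + 29 + 31 + 30 + 31 + 30 + 31 + 31 + 30 = 274.
Plus 6 days into October → day 280.

280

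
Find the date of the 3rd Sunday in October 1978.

15 October 1978

The first Sunday of October 1978 is October 1.
The 3rd Sunday is 2 weeks later: 1 + 14 = 15.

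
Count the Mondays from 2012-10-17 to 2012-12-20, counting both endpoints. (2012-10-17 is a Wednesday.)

2012-10-17 is a Wednesday; the first Monday on or after it is 2012-10-22 (5 days later).
From 2012-10-22 to 2012-12-20: 9 + 30 + 20 = 59 days (rest of October, November, December).
59 ÷ 7 = 8 full weeks with remainder 3, so 8 more Mondays after the first → 9.

9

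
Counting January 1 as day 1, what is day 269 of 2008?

25 September 2008

January has 31 days (269 − 31 = 238 remain).
February has 29 days (238 − 29 = 209 remain).
March has 31 days (209 − 31 = 178 remain).
April has 30 days (178 − 30 = 148 remain).
May has 31 days (148 − 31 = 117 remain).
June has 30 days (117 − 30 = 87 remain).
July has 31 days (87 − 31 = 56 remain).
August has 31 days (56 − 31 = 25 remain).
25 into September → September 25.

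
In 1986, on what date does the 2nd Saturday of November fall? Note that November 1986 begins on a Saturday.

November 8, 1986

November 1986 begins on a Saturday, so the first Saturday is November 1.
The 2nd Saturday is 1 weeks later: 1 + 7 = 8.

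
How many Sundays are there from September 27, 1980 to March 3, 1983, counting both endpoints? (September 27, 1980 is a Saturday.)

127

September 27, 1980 is a Saturday; the first Sunday on or after it is September 28, 1980 (1 day later).
From September 28, 1980 to March 3, 1983: 94 + 365 + 365 + 62 = 886 days (rest of 1980, 1981, 1982, to March 3, 1983 in 1983).
886 ÷ 7 = 126 full weeks with remainder 4, so 126 more Sundays after the first → 127.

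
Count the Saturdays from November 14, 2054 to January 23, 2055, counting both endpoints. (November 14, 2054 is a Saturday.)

November 14, 2054 is a Saturday; the first Saturday on or after it is November 14, 2054.
From November 14, 2054 to January 23, 2055: 16 + 31 + 23 = 70 days (rest of November, December, January).
70 ÷ 7 = 10 full weeks with remainder 0, so 10 more Saturdays after the first → 11.

11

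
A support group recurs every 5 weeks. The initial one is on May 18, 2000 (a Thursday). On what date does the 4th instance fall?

The 4th occurrence is 3 intervals after the first: 3 × 35 = 105 days after May 18, 2000.
May has 31 days — 13 days to the end of May leaves 92.
Jun has 30 days (62 left).
Jul has 31 days (31 left).
31 days into Aug → Aug 31, 2000.

Aug 31, 2000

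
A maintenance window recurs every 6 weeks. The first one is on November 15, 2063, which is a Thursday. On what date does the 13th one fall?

The 13th occurrence is 12 intervals after the first: 12 × 42 = 504 days after November 15, 2063.
November has 30 days — 15 days to the end of November leaves 489.
From end of November to end of 2063 is 31 days (458 left).
2064 has 366 days (92 left).
January has 31 days (61 left).
February has 28 days (33 left).
March has 31 days (2 left).
2 days into April → April 2, 2065.

April 2, 2065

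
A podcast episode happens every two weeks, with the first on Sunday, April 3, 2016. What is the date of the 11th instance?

The 11th occurrence is 10 intervals after the first: 10 × 14 = 140 days after April 3, 2016.
April has 30 days — 27 days to the end of April leaves 113.
May has 31 days (82 left).
June has 30 days (52 left).
July has 31 days (21 left).
21 days into August → August 21, 2016.

August 21, 2016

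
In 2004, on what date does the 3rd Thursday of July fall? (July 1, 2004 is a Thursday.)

July 2004 begins on a Thursday, so the first Thursday is July 1.
The 3rd Thursday is 2 weeks later: 1 + 14 = 15.

15 July 2004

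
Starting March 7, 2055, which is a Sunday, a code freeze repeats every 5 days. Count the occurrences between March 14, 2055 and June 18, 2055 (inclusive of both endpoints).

Occurrences land 5·i days after March 7, 2055 for i = 0, 1, 2, …
March 14, 2055 is 7 days after the start; 7 ÷ 5 = 1 remainder 2; since the remainder is 2, round up to i = 2. First occurrence in the window: #3 on March 17, 2055 (2×5 = 10 days in).
June 18, 2055 is 103 days after the start; 103 ÷ 5 = 20 remainder 3. Last occurrence in the window: #21 on June 15, 2055.
Occurrences #3 through #21: 19 in total.

19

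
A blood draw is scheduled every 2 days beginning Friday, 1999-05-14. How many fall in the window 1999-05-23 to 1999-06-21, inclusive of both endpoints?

15

Occurrences land 2·i days after 1999-05-14 for i = 0, 1, 2, …
1999-05-23 is 9 days after the start; 9 ÷ 2 = 4 remainder 1; since the remainder is 1, round up to i = 5. First occurrence in the window: #6 on 1999-05-24 (5×2 = 10 days in).
1999-06-21 is 38 days after the start; 38 ÷ 2 = 19 remainder 0. Last occurrence in the window: #20 on 1999-06-21.
Occurrences #6 through #20: 15 in total.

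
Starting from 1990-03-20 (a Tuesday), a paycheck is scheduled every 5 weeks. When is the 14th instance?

The 14th occurrence is 13 intervals after the first: 13 × 35 = 455 days after 1990-03-20.
March has 31 days — 11 days to the end of March leaves 444.
From end of March to end of 1990 is 275 days (169 left).
January has 31 days (138 left).
February has 28 days (110 left).
March has 31 days (79 left).
April has 30 days (49 left).
May has 31 days (18 left).
18 days into June → 1991-06-18.

1991-06-18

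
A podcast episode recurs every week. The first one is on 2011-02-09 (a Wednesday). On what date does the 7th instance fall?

2011-03-23

The 7th occurrence is 6 intervals after the first: 6 × 7 = 42 days after 2011-02-09.
February has 28 days — 19 days to the end of February leaves 23.
23 days into March → 2011-03-23.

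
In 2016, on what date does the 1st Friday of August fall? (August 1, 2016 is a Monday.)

August 2016 begins on a Monday, so the first Friday is August 5 (4 days later).

August 5, 2016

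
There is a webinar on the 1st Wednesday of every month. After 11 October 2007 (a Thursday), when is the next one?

October 2007 starts on a Monday, so its 1st Wednesday is 3 October 2007 (2 days in).
That is not after 11 October 2007, so look at November 2007.
November 2007 starts on a Thursday, so its 1st Wednesday is 7 November 2007 (6 days in).

7 November 2007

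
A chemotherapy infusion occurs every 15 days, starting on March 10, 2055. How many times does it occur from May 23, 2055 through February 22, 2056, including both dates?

Occurrences land 15·i days after March 10, 2055 for i = 0, 1, 2, …
May 23, 2055 is 74 days after the start; 74 ÷ 15 = 4 remainder 14; since the remainder is 14, round up to i = 5. First occurrence in the window: #6 on May 24, 2055 (5×15 = 75 days in).
February 22, 2056 is 349 days after the start; 349 ÷ 15 = 23 remainder 4. Last occurrence in the window: #24 on February 18, 2056.
Occurrences #6 through #24: 19 in total.

19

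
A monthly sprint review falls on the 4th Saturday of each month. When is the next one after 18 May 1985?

May 1985 starts on a Wednesday; its first Saturday is the 4th, so the 4th Saturday is the 25th — 25 May 1985.
25 May 1985 is after 18 May 1985, so that is the next one.

25 May 1985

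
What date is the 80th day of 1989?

Jan has 31 days (80 − 31 = 49 remain).
Feb has 28 days (49 − 28 = 21 remain).
21 into Mar → Mar 21.

Mar 21, 1989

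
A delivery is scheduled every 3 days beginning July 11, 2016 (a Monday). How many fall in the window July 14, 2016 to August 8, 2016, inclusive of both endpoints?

9

Occurrences land 3·i days after July 11, 2016 for i = 0, 1, 2, …
July 14, 2016 is 3 days after the start; 3 ÷ 3 = 1 remainder 0. First occurrence in the window: #2 on July 14, 2016 (1×3 = 3 days in).
August 8, 2016 is 28 days after the start; 28 ÷ 3 = 9 remainder 1. Last occurrence in the window: #10 on August 7, 2016.
Occurrences #2 through #10: 9 in total.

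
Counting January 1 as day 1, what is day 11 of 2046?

11 into Jan → Jan 11.

Jan 11, 2046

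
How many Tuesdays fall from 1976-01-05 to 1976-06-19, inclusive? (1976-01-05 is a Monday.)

1976-01-05 is a Monday; the first Tuesday on or after it is 1976-01-06 (1 day later).
From 1976-01-06 to 1976-06-19: 25 + 29 + 31 + 30 + 31 + 19 = 165 days (rest of January, February, March, April, May, June).
165 ÷ 7 = 23 full weeks with remainder 4, so 23 more Tuesdays after the first → 24.

24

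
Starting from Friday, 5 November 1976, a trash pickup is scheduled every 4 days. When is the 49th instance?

16 May 1977

The 49th occurrence is 48 intervals after the first: 48 × 4 = 192 days after 5 November 1976.
November has 30 days — 25 days to the end of November leaves 167.
December has 31 days (136 left).
January has 31 days (105 left).
February has 28 days (77 left).
March has 31 days (46 left).
April has 30 days (16 left).
16 days into May → 16 May 1977.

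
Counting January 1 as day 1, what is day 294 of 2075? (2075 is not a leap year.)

2075-10-21

January has 31 days (294 − 31 = 263 remain).
February has 28 days (263 − 28 = 235 remain).
March has 31 days (235 − 31 = 204 remain).
April has 30 days (204 − 30 = 174 remain).
May has 31 days (174 − 31 = 143 remain).
June has 30 days (143 − 30 = 113 remain).
July has 31 days (113 − 31 = 82 remain).
August has 31 days (82 − 31 = 51 remain).
September has 30 days (51 − 30 = 21 remain).
21 into October → October 21.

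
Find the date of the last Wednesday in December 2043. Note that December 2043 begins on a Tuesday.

2043-12-30

December 2043 begins on a Tuesday, so the first Wednesday is December 2 (1 day later).
December 2043 has 31 days. Adding weeks: 2, 9, 16, 23, 30 — the last one ≤ 31 is the 30th.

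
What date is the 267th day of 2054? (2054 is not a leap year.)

Jan has 31 days (267 − 31 = 236 remain).
Feb has 28 days (236 − 28 = 208 remain).
Mar has 31 days (208 − 31 = 177 remain).
Apr has 30 days (177 − 30 = 147 remain).
May has 31 days (147 − 31 = 116 remain).
Jun has 30 days (116 − 30 = 86 remain).
Jul has 31 days (86 − 31 = 55 remain).
Aug has 31 days (55 − 31 = 24 remain).
24 into Sep → Sep 24.

Sep 24, 2054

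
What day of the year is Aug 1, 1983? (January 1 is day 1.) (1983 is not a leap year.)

213

Days in months before Aug: 31 + 28 + 31 + 30 + 31 + 30 + 31 = 212.
Plus 1 day into Aug → day 213.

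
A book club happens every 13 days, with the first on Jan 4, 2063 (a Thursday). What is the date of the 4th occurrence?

The 4th occurrence is 3 intervals after the first: 3 × 13 = 39 days after Jan 4, 2063.
Jan has 31 days — 27 days to the end of Jan leaves 12.
12 days into Feb → Feb 12, 2063.

Feb 12, 2063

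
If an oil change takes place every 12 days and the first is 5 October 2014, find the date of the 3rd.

29 October 2014

The 3rd occurrence is 2 intervals after the first: 2 × 12 = 24 days after 5 October 2014.
24 days later is 29 October 2014.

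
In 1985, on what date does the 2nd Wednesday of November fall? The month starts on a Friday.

November 1985 begins on a Friday, so the first Wednesday is November 6 (5 days later).
The 2nd Wednesday is 1 weeks later: 6 + 7 = 13.

13 November 1985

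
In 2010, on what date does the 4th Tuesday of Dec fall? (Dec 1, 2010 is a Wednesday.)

Dec 28, 2010

Dec 2010 begins on a Wednesday, so the first Tuesday is Dec 7 (6 days later).
The 4th Tuesday is 3 weeks later: 7 + 21 = 28.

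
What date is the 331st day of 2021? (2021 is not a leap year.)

January has 31 days (331 − 31 = 300 remain).
February has 28 days (300 − 28 = 272 remain).
March has 31 days (272 − 31 = 241 remain).
April has 30 days (241 − 30 = 211 remain).
May has 31 days (211 − 31 = 180 remain).
June has 30 days (180 − 30 = 150 remain).
July has 31 days (150 − 31 = 119 remain).
August has 31 days (119 − 31 = 88 remain).
September has 30 days (88 − 30 = 58 remain).
October has 31 days (58 − 31 = 27 remain).
27 into November → November 27.

November 27, 2021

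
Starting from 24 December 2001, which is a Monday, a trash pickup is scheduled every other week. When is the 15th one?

8 July 2002

The 15th occurrence is 14 intervals after the first: 14 × 14 = 196 days after 24 December 2001.
December has 31 days — 7 days to the end of December leaves 189.
January has 31 days (158 left).
February has 28 days (130 left).
March has 31 days (99 left).
April has 30 days (69 left).
May has 31 days (38 left).
June has 30 days (8 left).
8 days into July → 8 July 2002.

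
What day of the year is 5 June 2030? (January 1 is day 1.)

156

Days in months before June: 31 + 28 + 31 + 30 + 31 = 151.
Plus 5 days into June → day 156.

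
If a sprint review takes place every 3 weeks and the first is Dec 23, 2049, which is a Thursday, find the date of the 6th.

The 6th occurrence is 5 intervals after the first: 5 × 21 = 105 days after Dec 23, 2049.
Dec has 31 days — 8 days to the end of Dec leaves 97.
Jan has 31 days (66 left).
Feb has 28 days (38 left).
Mar has 31 days (7 left).
7 days into Apr → Apr 7, 2050.

Apr 7, 2050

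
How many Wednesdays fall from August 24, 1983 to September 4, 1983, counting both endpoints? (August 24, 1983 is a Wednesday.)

2

August 24, 1983 is a Wednesday; the first Wednesday on or after it is August 24, 1983.
From August 24, 1983 to September 4, 1983: 7 + 4 = 11 days (rest of August, September).
11 ÷ 7 = 1 full weeks with remainder 4, so 1 more Wednesdays after the first → 2.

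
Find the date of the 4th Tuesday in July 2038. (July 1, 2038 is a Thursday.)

July 27, 2038

July 2038 begins on a Thursday, so the first Tuesday is July 6 (5 days later).
The 4th Tuesday is 3 weeks later: 6 + 21 = 27.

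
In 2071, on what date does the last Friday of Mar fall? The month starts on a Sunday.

Mar 2071 begins on a Sunday, so the first Friday is Mar 6 (5 days later).
Mar 2071 has 31 days. Adding weeks: 6, 13, 20, 27 — the last one ≤ 31 is the 27th.

Mar 27, 2071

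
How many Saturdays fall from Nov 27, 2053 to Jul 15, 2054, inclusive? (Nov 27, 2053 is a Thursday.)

Nov 27, 2053 is a Thursday; the first Saturday on or after it is Nov 29, 2053 (2 days later).
From Nov 29, 2053 to Jul 15, 2054: 1 + 31 + 31 + 28 + 31 + 30 + 31 + 30 + 15 = 228 days (rest of Nov, Dec, Jan, Feb, Mar, Apr, May, Jun, Jul).
228 ÷ 7 = 32 full weeks with remainder 4, so 32 more Saturdays after the first → 33.

33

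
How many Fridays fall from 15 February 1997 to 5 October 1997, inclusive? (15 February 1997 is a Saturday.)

15 February 1997 is a Saturday; the first Friday on or after it is 21 February 1997 (6 days later).
From 21 February 1997 to 5 October 1997: 7 + 31 + 30 + 31 + 30 + 31 + 31 + 30 + 5 = 226 days (rest of February, March, April, May, June, July, August, September, October).
226 ÷ 7 = 32 full weeks with remainder 2, so 32 more Fridays after the first → 33.

33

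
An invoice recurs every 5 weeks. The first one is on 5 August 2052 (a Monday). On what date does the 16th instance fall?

12 January 2054

The 16th occurrence is 15 intervals after the first: 15 × 35 = 525 days after 5 August 2052.
August has 31 days — 26 days to the end of August leaves 499.
From end of August to end of 2052 is 122 days (377 left).
2053 has 365 days (12 left).
12 days into January → 12 January 2054.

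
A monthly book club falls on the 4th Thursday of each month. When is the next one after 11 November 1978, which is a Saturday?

23 November 1978

November 1978 starts on a Wednesday; its first Thursday is the 2nd, so the 4th Thursday is the 23rd — 23 November 1978.
23 November 1978 is after 11 November 1978, so that is the next one.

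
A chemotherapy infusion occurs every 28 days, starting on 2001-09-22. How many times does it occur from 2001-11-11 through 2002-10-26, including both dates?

Occurrences land 28·i days after 2001-09-22 for i = 0, 1, 2, …
2001-11-11 is 50 days after the start; 50 ÷ 28 = 1 remainder 22; since the remainder is 22, round up to i = 2. First occurrence in the window: #3 on 2001-11-17 (2×28 = 56 days in).
2002-10-26 is 399 days after the start; 399 ÷ 28 = 14 remainder 7. Last occurrence in the window: #15 on 2002-10-19.
Occurrences #3 through #15: 13 in total.

13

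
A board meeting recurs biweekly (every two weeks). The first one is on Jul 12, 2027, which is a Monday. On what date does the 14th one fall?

The 14th occurrence is 13 intervals after the first: 13 × 14 = 182 days after Jul 12, 2027.
Jul has 31 days — 19 days to the end of Jul leaves 163.
Aug has 31 days (132 left).
Sep has 30 days (102 left).
Oct has 31 days (71 left).
Nov has 30 days (41 left).
Dec has 31 days (10 left).
10 days into Jan → Jan 10, 2028.

Jan 10, 2028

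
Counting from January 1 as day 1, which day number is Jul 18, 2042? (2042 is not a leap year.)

Days in months before Jul: 31 + 28 + 31 + 30 + 31 + 30 = 181.
Plus 18 days into Jul → day 199.

199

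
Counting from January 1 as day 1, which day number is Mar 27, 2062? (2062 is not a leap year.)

Days in months before Mar: 31 + 28 = 59.
Plus 27 days into Mar → day 86.

86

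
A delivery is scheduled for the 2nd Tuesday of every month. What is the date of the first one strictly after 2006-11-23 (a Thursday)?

November 2006 starts on a Wednesday; its first Tuesday is the 7th, so the 2nd Tuesday is the 14th — 2006-11-14.
That is not after 2006-11-23, so look at December 2006.
December 2006 starts on a Friday; its first Tuesday is the 5th, so the 2nd Tuesday is the 12th — 2006-12-12.

2006-12-12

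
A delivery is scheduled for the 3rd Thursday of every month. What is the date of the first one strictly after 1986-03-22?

March 1986 starts on a Saturday; its first Thursday is the 6th, so the 3rd Thursday is the 20th — 1986-03-20.
That is not after 1986-03-22, so look at April 1986.
April 1986 starts on a Tuesday; its first Thursday is the 3rd, so the 3rd Thursday is the 17th — 1986-04-17.

1986-04-17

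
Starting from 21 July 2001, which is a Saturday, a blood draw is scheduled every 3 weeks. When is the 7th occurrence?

24 November 2001

The 7th occurrence is 6 intervals after the first: 6 × 21 = 126 days after 21 July 2001.
July has 31 days — 10 days to the end of July leaves 116.
August has 31 days (85 left).
September has 30 days (55 left).
October has 31 days (24 left).
24 days into November → 24 November 2001.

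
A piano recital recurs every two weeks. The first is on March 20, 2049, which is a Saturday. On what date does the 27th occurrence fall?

The 27th occurrence is 26 intervals after the first: 26 × 14 = 364 days after March 20, 2049.
March has 31 days — 11 days to the end of March leaves 353.
April has 30 days (323 left).
May has 31 days (292 left).
June has 30 days (262 left).
July has 31 days (231 left).
August has 31 days (200 left).
September has 30 days (170 left).
October has 31 days (139 left).
November has 30 days (109 left).
December has 31 days (78 left).
January has 31 days (47 left).
February has 28 days (19 left).
19 days into March → March 19, 2050.

March 19, 2050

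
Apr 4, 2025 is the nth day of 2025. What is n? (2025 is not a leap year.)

Days in months before Apr: 31 + 28 + 31 = 90.
Plus 4 days into Apr → day 94.

94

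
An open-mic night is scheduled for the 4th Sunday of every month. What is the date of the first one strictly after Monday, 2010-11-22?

November 2010 starts on a Monday; its first Sunday is the 7th, so the 4th Sunday is the 28th — 2010-11-28.
2010-11-28 is after 2010-11-22, so that is the next one.

2010-11-28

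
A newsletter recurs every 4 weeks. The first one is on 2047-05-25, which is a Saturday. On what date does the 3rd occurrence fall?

The 3rd occurrence is 2 intervals after the first: 2 × 28 = 56 days after 2047-05-25.
May has 31 days — 6 days to the end of May leaves 50.
June has 30 days (20 left).
20 days into July → 2047-07-20.

2047-07-20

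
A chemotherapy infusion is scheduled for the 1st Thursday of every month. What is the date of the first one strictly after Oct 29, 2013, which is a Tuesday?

Oct 2013 starts on a Tuesday, so its 1st Thursday is Oct 3, 2013 (2 days in).
That is not after Oct 29, 2013, so look at Nov 2013.
Nov 2013 starts on a Friday, so its 1st Thursday is Nov 7, 2013 (6 days in).

Nov 7, 2013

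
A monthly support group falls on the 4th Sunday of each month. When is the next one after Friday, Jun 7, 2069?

Jun 23, 2069

Jun 2069 starts on a Saturday; its first Sunday is the 2nd, so the 4th Sunday is the 23rd — Jun 23, 2069.
Jun 23, 2069 is after Jun 7, 2069, so that is the next one.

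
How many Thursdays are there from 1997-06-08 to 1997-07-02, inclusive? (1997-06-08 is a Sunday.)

3

1997-06-08 is a Sunday; the first Thursday on or after it is 1997-06-12 (4 days later).
From 1997-06-12 to 1997-07-02: 18 + 2 = 20 days (rest of June, July).
20 ÷ 7 = 2 full weeks with remainder 6, so 2 more Thursdays after the first → 3.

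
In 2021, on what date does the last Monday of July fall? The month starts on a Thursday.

July 26, 2021

July 2021 begins on a Thursday, so the first Monday is July 5 (4 days later).
July 2021 has 31 days. Adding weeks: 5, 12, 19, 26 — the last one ≤ 31 is the 26th.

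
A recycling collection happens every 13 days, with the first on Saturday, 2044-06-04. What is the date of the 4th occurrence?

2044-07-13

The 4th occurrence is 3 intervals after the first: 3 × 13 = 39 days after 2044-06-04.
June has 30 days — 26 days to the end of June leaves 13.
13 days into July → 2044-07-13.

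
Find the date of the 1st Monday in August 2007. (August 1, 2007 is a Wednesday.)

2007-08-06

August 2007 begins on a Wednesday, so the first Monday is August 6 (5 days later).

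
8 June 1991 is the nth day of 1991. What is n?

Days in months before June: 31 + 28 + 31 + 30 + 31 = 151.
Plus 8 days into June → day 159.

159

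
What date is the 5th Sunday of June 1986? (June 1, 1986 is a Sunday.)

1986-06-29

June 1986 begins on a Sunday, so the first Sunday is June 1.
The 5th Sunday is 4 weeks later: 1 + 28 = 29.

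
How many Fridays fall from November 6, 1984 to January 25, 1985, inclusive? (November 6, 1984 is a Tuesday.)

November 6, 1984 is a Tuesday; the first Friday on or after it is November 9, 1984 (3 days later).
From November 9, 1984 to January 25, 1985: 21 + 31 + 25 = 77 days (rest of November, December, January).
77 ÷ 7 = 11 full weeks with remainder 0, so 11 more Fridays after the first → 12.

12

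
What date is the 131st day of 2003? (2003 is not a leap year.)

January has 31 days (131 − 31 = 100 remain).
February has 28 days (100 − 28 = 72 remain).
March has 31 days (72 − 31 = 41 remain).
April has 30 days (41 − 30 = 11 remain).
11 into May → May 11.

May 11, 2003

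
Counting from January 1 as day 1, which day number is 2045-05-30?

150

Days in months before May: 31 + 28 + 31 + 30 = 120.
Plus 30 days into May → day 150.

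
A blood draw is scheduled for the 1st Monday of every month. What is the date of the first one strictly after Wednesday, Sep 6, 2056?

Sep 2056 starts on a Friday, so its 1st Monday is Sep 4, 2056 (3 days in).
That is not after Sep 6, 2056, so look at Oct 2056.
Oct 2056 starts on a Sunday, so its 1st Monday is Oct 2, 2056 (1 day in).

Oct 2, 2056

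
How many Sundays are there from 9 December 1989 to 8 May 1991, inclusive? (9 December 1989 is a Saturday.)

9 December 1989 is a Saturday; the first Sunday on or after it is 10 December 1989 (1 day later).
From 10 December 1989 to 8 May 1991: 21 + 365 + 128 = 514 days (rest of 1989, 1990, to 8 May 1991 in 1991).
514 ÷ 7 = 73 full weeks with remainder 3, so 73 more Sundays after the first → 74.

74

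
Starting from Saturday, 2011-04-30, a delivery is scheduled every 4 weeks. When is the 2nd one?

2011-05-28

The 2nd occurrence is 1 interval after the first: 1 × 28 = 28 days after 2011-04-30.
April has 30 days — 0 days to the end of April leaves 28.
28 days into May → 2011-05-28.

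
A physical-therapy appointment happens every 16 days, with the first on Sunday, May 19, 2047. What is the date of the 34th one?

Oct 28, 2048

The 34th occurrence is 33 intervals after the first: 33 × 16 = 528 days after May 19, 2047.
May has 31 days — 12 days to the end of May leaves 516.
From end of May to end of 2047 is 214 days (302 left).
Jan has 31 days (271 left).
Feb has 29 days (242 left).
Mar has 31 days (211 left).
Apr has 30 days (181 left).
May has 31 days (150 left).
Jun has 30 days (120 left).
Jul has 31 days (89 left).
Aug has 31 days (58 left).
Sep has 30 days (28 left).
28 days into Oct → Oct 28, 2048.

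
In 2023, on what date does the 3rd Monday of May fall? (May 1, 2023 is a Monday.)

May 15, 2023

May 2023 begins on a Monday, so the first Monday is May 1.
The 3rd Monday is 2 weeks later: 1 + 14 = 15.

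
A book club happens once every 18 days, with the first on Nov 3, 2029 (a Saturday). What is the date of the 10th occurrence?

Apr 14, 2030

The 10th occurrence is 9 intervals after the first: 9 × 18 = 162 days after Nov 3, 2029.
Nov has 30 days — 27 days to the end of Nov leaves 135.
Dec has 31 days (104 left).
Jan has 31 days (73 left).
Feb has 28 days (45 left).
Mar has 31 days (14 left).
14 days into Apr → Apr 14, 2030.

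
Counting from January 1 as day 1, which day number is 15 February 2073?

Days in months before February: 31 = 31.
Plus 15 days into February → day 46.

46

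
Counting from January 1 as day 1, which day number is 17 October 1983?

290

Days in months before October: 31 + 28 + 31 + 30 + 31 + 30 + 31 + 31 + 30 = 273.
Plus 17 days into October → day 290.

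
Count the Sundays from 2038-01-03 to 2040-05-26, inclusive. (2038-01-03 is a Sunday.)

2038-01-03 is a Sunday; the first Sunday on or after it is 2038-01-03.
From 2038-01-03 to 2040-05-26: 362 + 365 + 147 = 874 days (rest of 2038, 2039, to 2040-05-26 in 2040).
874 ÷ 7 = 124 full weeks with remainder 6, so 124 more Sundays after the first → 125.

125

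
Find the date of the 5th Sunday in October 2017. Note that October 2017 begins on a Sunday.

October 2017 begins on a Sunday, so the first Sunday is October 1.
The 5th Sunday is 4 weeks later: 1 + 28 = 29.

October 29, 2017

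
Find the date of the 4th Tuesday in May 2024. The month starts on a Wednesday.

May 2024 begins on a Wednesday, so the first Tuesday is May 7 (6 days later).
The 4th Tuesday is 3 weeks later: 7 + 21 = 28.

28 May 2024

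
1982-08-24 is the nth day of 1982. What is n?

Days in months before August: 31 + 28 + 31 + 30 + 31 + 30 + 31 = 212.
Plus 24 days into August → day 236.

236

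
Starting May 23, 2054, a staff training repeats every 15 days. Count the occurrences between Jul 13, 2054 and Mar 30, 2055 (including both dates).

17

Occurrences land 15·i days after May 23, 2054 for i = 0, 1, 2, …
Jul 13, 2054 is 51 days after the start; 51 ÷ 15 = 3 remainder 6; since the remainder is 6, round up to i = 4. First occurrence in the window: #5 on Jul 22, 2054 (4×15 = 60 days in).
Mar 30, 2055 is 311 days after the start; 311 ÷ 15 = 20 remainder 11. Last occurrence in the window: #21 on Mar 19, 2055.
Occurrences #5 through #21: 17 in total.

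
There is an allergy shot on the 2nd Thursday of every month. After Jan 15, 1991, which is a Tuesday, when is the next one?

Feb 14, 1991

Jan 1991 starts on a Tuesday; its first Thursday is the 3rd, so the 2nd Thursday is the 10th — Jan 10, 1991.
That is not after Jan 15, 1991, so look at Feb 1991.
Feb 1991 starts on a Friday; its first Thursday is the 7th, so the 2nd Thursday is the 14th — Feb 14, 1991.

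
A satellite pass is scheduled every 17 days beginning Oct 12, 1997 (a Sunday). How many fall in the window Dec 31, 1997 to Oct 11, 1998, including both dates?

Occurrences land 17·i days after Oct 12, 1997 for i = 0, 1, 2, …
Dec 31, 1997 is 80 days after the start; 80 ÷ 17 = 4 remainder 12; since the remainder is 12, round up to i = 5. First occurrence in the window: #6 on Jan 5, 1998 (5×17 = 85 days in).
Oct 11, 1998 is 364 days after the start; 364 ÷ 17 = 21 remainder 7. Last occurrence in the window: #22 on Oct 4, 1998.
Occurrences #6 through #22: 17 in total.

17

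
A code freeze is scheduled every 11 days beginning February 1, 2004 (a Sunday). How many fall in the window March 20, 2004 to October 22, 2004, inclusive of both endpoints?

20

Occurrences land 11·i days after February 1, 2004 for i = 0, 1, 2, …
March 20, 2004 is 48 days after the start; 48 ÷ 11 = 4 remainder 4; since the remainder is 4, round up to i = 5. First occurrence in the window: #6 on March 27, 2004 (5×11 = 55 days in).
October 22, 2004 is 264 days after the start; 264 ÷ 11 = 24 remainder 0. Last occurrence in the window: #25 on October 22, 2004.
Occurrences #6 through #25: 20 in total.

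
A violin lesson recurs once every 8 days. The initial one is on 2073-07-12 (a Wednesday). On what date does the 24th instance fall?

The 24th occurrence is 23 intervals after the first: 23 × 8 = 184 days after 2073-07-12.
July has 31 days — 19 days to the end of July leaves 165.
August has 31 days (134 left).
September has 30 days (104 left).
October has 31 days (73 left).
November has 30 days (43 left).
December has 31 days (12 left).
12 days into January → 2074-01-12.

2074-01-12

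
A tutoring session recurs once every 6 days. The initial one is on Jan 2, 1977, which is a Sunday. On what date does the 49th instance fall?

The 49th occurrence is 48 intervals after the first: 48 × 6 = 288 days after Jan 2, 1977.
Jan has 31 days — 29 days to the end of Jan leaves 259.
Feb has 28 days (231 left).
Mar has 31 days (200 left).
Apr has 30 days (170 left).
May has 31 days (139 left).
Jun has 30 days (109 left).
Jul has 31 days (78 left).
Aug has 31 days (47 left).
Sep has 30 days (17 left).
17 days into Oct → Oct 17, 1977.

Oct 17, 1977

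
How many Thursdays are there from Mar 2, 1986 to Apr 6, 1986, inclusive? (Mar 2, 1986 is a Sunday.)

5

Mar 2, 1986 is a Sunday; the first Thursday on or after it is Mar 6, 1986 (4 days later).
From Mar 6, 1986 to Apr 6, 1986: 25 + 6 = 31 days (rest of Mar, Apr).
31 ÷ 7 = 4 full weeks with remainder 3, so 4 more Thursdays after the first → 5.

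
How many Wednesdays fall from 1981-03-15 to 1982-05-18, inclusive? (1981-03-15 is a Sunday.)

61

1981-03-15 is a Sunday; the first Wednesday on or after it is 1981-03-18 (3 days later).
From 1981-03-18 to 1982-05-18: 288 + 138 = 426 days (rest of 1981, to 1982-05-18 in 1982).
426 ÷ 7 = 60 full weeks with remainder 6, so 60 more Wednesdays after the first → 61.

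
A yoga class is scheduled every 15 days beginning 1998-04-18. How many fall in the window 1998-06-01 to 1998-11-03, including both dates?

11

Occurrences land 15·i days after 1998-04-18 for i = 0, 1, 2, …
1998-06-01 is 44 days after the start; 44 ÷ 15 = 2 remainder 14; since the remainder is 14, round up to i = 3. First occurrence in the window: #4 on 1998-06-02 (3×15 = 45 days in).
1998-11-03 is 199 days after the start; 199 ÷ 15 = 13 remainder 4. Last occurrence in the window: #14 on 1998-10-30.
Occurrences #4 through #14: 11 in total.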